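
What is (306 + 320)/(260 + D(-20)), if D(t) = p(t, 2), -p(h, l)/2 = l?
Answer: 313/128 ≈ 2.4453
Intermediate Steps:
p(h, l) = -2*l
D(t) = -4 (D(t) = -2*2 = -4)
(306 + 320)/(260 + D(-20)) = (306 + 320)/(260 - 4) = 626/256 = 626*(1/256) = 313/128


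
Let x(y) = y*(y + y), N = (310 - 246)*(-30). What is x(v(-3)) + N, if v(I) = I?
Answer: -1902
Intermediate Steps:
N = -1920 (N = 64*(-30) = -1920)
x(y) = 2*y² (x(y) = y*(2*y) = 2*y²)
x(v(-3)) + N = 2*(-3)² - 1920 = 2*9 - 1920 = 18 - 1920 = -1902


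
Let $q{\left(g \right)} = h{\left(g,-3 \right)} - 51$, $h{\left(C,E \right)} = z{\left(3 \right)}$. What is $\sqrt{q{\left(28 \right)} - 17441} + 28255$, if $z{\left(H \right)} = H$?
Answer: $28255 + i \sqrt{17489} \approx 28255.0 + 132.25 i$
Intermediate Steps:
$h{\left(C,E \right)} = 3$
$q{\left(g \right)} = -48$ ($q{\left(g \right)} = 3 - 51 = -48$)
$\sqrt{q{\left(28 \right)} - 17441} + 28255 = \sqrt{-48 - 17441} + 28255 = \sqrt{-17489} + 28255 = i \sqrt{17489} + 28255 = 28255 + i \sqrt{17489}$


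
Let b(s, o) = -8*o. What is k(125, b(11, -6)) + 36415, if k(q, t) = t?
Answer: 36463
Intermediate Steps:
k(125, b(11, -6)) + 36415 = -8*(-6) + 36415 = 48 + 36415 = 36463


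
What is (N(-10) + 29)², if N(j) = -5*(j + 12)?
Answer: 361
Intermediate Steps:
N(j) = -60 - 5*j (N(j) = -5*(12 + j) = -60 - 5*j)
(N(-10) + 29)² = ((-60 - 5*(-10)) + 29)² = ((-60 + 50) + 29)² = (-10 + 29)² = 19² = 361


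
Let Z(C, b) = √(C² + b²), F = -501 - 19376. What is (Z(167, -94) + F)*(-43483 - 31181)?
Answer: 1484096328 - 373320*√1469 ≈ 1.4698e+9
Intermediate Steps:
F = -19877
(Z(167, -94) + F)*(-43483 - 31181) = (√(167² + (-94)²) - 19877)*(-43483 - 31181) = (√(27889 + 8836) - 19877)*(-74664) = (√36725 - 19877)*(-74664) = (5*√1469 - 19877)*(-74664) = (-19877 + 5*√1469)*(-74664) = 1484096328 - 373320*√1469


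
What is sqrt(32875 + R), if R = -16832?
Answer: sqrt(16043) ≈ 126.66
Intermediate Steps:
sqrt(32875 + R) = sqrt(32875 - 16832) = sqrt(16043)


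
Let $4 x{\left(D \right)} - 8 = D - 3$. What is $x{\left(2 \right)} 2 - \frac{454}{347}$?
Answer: $\frac{1521}{694} \approx 2.1916$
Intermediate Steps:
$x{\left(D \right)} = \frac{5}{4} + \frac{D}{4}$ ($x{\left(D \right)} = 2 + \frac{D - 3}{4} = 2 + \frac{-3 + D}{4} = 2 + \left(- \frac{3}{4} + \frac{D}{4}\right) = \frac{5}{4} + \frac{D}{4}$)
$x{\left(2 \right)} 2 - \frac{454}{347} = \left(\frac{5}{4} + \frac{1}{4} \cdot 2\right) 2 - \frac{454}{347} = \left(\frac{5}{4} + \frac{1}{2}\right) 2 - 454 \cdot \frac{1}{347} = \frac{7}{4} \cdot 2 - \frac{454}{347} = \frac{7}{2} - \frac{454}{347} = \frac{1521}{694}$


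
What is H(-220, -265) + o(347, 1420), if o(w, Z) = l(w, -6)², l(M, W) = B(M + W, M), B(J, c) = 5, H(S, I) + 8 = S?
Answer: -203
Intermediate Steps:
H(S, I) = -8 + S
l(M, W) = 5
o(w, Z) = 25 (o(w, Z) = 5² = 25)
H(-220, -265) + o(347, 1420) = (-8 - 220) + 25 = -228 + 25 = -203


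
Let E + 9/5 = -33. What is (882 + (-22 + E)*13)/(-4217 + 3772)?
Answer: -718/2225 ≈ -0.32270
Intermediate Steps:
E = -174/5 (E = -9/5 - 33 = -174/5 ≈ -34.800)
(882 + (-22 + E)*13)/(-4217 + 3772) = (882 + (-22 - 174/5)*13)/(-4217 + 3772) = (882 - 284/5*13)/(-445) = (882 - 3692/5)*(-1/445) = (718/5)*(-1/445) = -718/2225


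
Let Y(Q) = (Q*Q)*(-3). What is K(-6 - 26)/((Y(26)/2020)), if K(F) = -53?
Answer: 26765/507 ≈ 52.791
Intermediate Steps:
Y(Q) = -3*Q² (Y(Q) = Q²*(-3) = -3*Q²)
K(-6 - 26)/((Y(26)/2020)) = -53/(-3*26²/2020) = -53/(-3*676*(1/2020)) = -53/((-2028*1/2020)) = -53/(-507/505) = -53*(-505/507) = 26765/507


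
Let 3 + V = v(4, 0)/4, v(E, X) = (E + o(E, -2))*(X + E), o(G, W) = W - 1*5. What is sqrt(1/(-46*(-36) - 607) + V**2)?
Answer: sqrt(39615485)/1049 ≈ 6.0001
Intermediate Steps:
o(G, W) = -5 + W (o(G, W) = W - 5 = -5 + W)
v(E, X) = (-7 + E)*(E + X) (v(E, X) = (E + (-5 - 2))*(X + E) = (E - 7)*(E + X) = (-7 + E)*(E + X))
V = -6 (V = -3 + (4**2 - 7*4 - 7*0 + 4*0)/4 = -3 + (16 - 28 + 0 + 0)*(1/4) = -3 - 12*1/4 = -3 - 3 = -6)
sqrt(1/(-46*(-36) - 607) + V**2) = sqrt(1/(-46*(-36) - 607) + (-6)**2) = sqrt(1/(1656 - 607) + 36) = sqrt(1/1049 + 36) = sqrt(37765/1049) = sqrt(39615485)/1049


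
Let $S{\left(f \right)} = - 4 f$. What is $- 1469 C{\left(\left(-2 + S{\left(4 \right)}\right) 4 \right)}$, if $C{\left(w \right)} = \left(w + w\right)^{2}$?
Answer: $-30461184$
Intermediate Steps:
$C{\left(w \right)} = 4 w^{2}$ ($C{\left(w \right)} = \left(2 w\right)^{2} = 4 w^{2}$)
$- 1469 C{\left(\left(-2 + S{\left(4 \right)}\right) 4 \right)} = - 1469 \cdot 4 \left(\left(-2 - 16\right) 4\right)^{2} = - 1469 \cdot 4 \left(\left(-18\right) 4\right)^{2} = - 1469 \cdot 4 \left(-72\right)^{2} = - 1469 \cdot 4 \cdot 5184 = \left(-1469\right) 20736 = -30461184$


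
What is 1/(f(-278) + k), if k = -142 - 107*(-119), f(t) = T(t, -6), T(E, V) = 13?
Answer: 1/12604 ≈ 7.9340e-5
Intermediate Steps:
f(t) = 13
k = 12591 (k = -142 + 12733 = 12591)
1/(f(-278) + k) = 1/(13 + 12591) = 1/12604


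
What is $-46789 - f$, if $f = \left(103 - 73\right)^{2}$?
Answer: $-47689$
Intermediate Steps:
$f = 900$ ($f = \left(103 - 73\right)^{2} = 30^{2} = 900$)
$-46789 - f = -46789 - 900 = -47689$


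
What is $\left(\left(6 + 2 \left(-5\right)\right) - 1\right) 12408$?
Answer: $-62040$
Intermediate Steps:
$\left(\left(6 + 2 \left(-5\right)\right) - 1\right) 12408 = \left(\left(6 - 10\right) - 1\right) 12408 = \left(-4 - 1\right) 12408 = \left(-5\right) 12408 = -62040$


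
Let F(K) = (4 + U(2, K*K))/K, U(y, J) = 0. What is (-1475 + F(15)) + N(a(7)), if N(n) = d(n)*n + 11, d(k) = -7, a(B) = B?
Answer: -22691/15 ≈ -1512.7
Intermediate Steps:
N(n) = 11 - 7*n (N(n) = -7*n + 11 = 11 - 7*n)
F(K) = 4/K (F(K) = (4 + 0)/K = 4/K)
(-1475 + F(15)) + N(a(7)) = (-1475 + 4/15) + (11 - 7*7) = (-1475 + 4*(1/15)) + (11 - 49) = (-1475 + 4/15) - 38 = -22121/15 - 38 = -22691/15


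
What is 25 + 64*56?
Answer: 3609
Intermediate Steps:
25 + 64*56 = 25 + 3584 = 3609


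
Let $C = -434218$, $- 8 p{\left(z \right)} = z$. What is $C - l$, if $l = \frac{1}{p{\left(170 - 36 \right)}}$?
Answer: $- \frac{29092602}{67} \approx -4.3422 \cdot 10^{5}$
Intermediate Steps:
$p{\left(z \right)} = - \frac{z}{8}$
$l = - \frac{4}{67}$ ($l = \frac{1}{\left(- \frac{1}{8}\right) \left(170 - 36\right)} = \frac{1}{\left(- \frac{1}{8}\right) 134} = \frac{1}{- \frac{67}{4}} = - \frac{4}{67} \approx -0.059702$)
$C - l = -434218 - - \frac{4}{67} = -434218 + \frac{4}{67} = - \frac{29092602}{67}$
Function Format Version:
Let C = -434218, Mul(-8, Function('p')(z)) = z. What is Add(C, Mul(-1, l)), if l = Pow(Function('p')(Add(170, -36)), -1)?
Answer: Rational(-29092602, 67) ≈ -4.3422e+5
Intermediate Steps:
Function('p')(z) = Mul(Rational(-1, 8), z)
l = Rational(-4, 67) (l = Pow(Mul(Rational(-1, 8), Add(170, -36)), -1) = Pow(Mul(Rational(-1, 8), 134), -1) = Pow(Rational(-67, 4), -1) = Rational(-4, 67) ≈ -0.059702)
Add(C, Mul(-1, l)) = Add(-434218, Mul(-1, Rational(-4, 67))) = Add(-434218, Rational(4, 67)) = Rational(-29092602, 67)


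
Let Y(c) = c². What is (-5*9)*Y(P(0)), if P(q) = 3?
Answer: -405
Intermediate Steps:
(-5*9)*Y(P(0)) = -5*9*3² = -45*9 = -405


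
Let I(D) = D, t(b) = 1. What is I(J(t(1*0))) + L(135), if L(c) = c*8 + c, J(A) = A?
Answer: 1216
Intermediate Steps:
L(c) = 9*c (L(c) = 8*c + c = 9*c)
I(J(t(1*0))) + L(135) = 1 + 9*135 = 1 + 1215 = 1216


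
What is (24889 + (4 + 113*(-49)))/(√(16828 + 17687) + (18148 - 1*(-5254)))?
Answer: 452969112/547619089 - 58068*√3835/547619089 ≈ 0.82059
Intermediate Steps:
(24889 + (4 + 113*(-49)))/(√(16828 + 17687) + (18148 - 1*(-5254))) = (24889 + (4 - 5537))/(√34515 + (18148 + 5254)) = (24889 - 5533)/(3*√3835 + 23402) = 19356/(23402 + 3*√3835)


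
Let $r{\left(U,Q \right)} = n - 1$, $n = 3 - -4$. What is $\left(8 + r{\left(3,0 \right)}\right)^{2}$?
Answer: $196$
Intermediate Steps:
$n = 7$ ($n = 3 + 4 = 7$)
$r{\left(U,Q \right)} = 6$ ($r{\left(U,Q \right)} = 7 - 1 = 6$)
$\left(8 + r{\left(3,0 \right)}\right)^{2} = \left(8 + 6\right)^{2} = 14^{2} = 196$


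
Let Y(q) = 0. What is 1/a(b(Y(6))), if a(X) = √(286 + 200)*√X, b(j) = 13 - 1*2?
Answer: √66/594 ≈ 0.013677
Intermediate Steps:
b(j) = 11 (b(j) = 13 - 2 = 11)
a(X) = 9*√6*√X (a(X) = √486*√X = (9*√6)*√X = 9*√6*√X)
1/a(b(Y(6))) = 1/(9*√6*√11) = 1/(9*√66) = √66/594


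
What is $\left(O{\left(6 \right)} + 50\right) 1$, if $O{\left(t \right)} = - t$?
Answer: $44$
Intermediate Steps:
$\left(O{\left(6 \right)} + 50\right) 1 = \left(\left(-1\right) 6 + 50\right) 1 = \left(-6 + 50\right) 1 = 44 \cdot 1 = 44$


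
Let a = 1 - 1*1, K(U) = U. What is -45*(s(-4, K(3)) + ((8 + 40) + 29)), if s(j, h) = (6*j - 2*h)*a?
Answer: -3465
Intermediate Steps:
a = 0 (a = 1 - 1 = 0)
s(j, h) = 0 (s(j, h) = (6*j - 2*h)*0 = (-2*h + 6*j)*0 = 0)
-45*(s(-4, K(3)) + ((8 + 40) + 29)) = -45*(0 + ((8 + 40) + 29)) = -45*(0 + (48 + 29)) = -45*(0 + 77) = -45*77 = -3465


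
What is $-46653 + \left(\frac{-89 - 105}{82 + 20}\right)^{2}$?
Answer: $- \frac{121335044}{2601} \approx -46649.0$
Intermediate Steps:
$-46653 + \left(\frac{-89 - 105}{82 + 20}\right)^{2} = -46653 + \left(- \frac{194}{102}\right)^{2} = -46653 + \left(\left(-194\right) \frac{1}{102}\right)^{2} = -46653 + \left(- \frac{97}{51}\right)^{2} = -46653 + \frac{9409}{2601} = - \frac{121335044}{2601}$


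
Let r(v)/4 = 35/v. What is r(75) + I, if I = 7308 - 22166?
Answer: -222842/15 ≈ -14856.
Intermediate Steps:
r(v) = 140/v (r(v) = 4*(35/v) = 140/v)
I = -14858
r(75) + I = 140/75 - 14858 = 140*(1/75) - 14858 = 28/15 - 14858 = -222842/15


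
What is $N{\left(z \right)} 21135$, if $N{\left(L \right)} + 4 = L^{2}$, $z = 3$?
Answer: $105675$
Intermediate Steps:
$N{\left(L \right)} = -4 + L^{2}$
$N{\left(z \right)} 21135 = \left(-4 + 3^{2}\right) 21135 = \left(-4 + 9\right) 21135 = 5 \cdot 21135 = 105675$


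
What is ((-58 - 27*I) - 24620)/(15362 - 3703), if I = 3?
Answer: -189/89 ≈ -2.1236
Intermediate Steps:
((-58 - 27*I) - 24620)/(15362 - 3703) = ((-58 - 27*3) - 24620)/(15362 - 3703) = ((-58 - 81) - 24620)/11659 = (-139 - 24620)*(1/11659) = -24759*1/11659 = -189/89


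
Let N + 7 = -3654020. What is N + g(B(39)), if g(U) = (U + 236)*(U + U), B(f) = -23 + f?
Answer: -3645963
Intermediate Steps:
g(U) = 2*U*(236 + U) (g(U) = (236 + U)*(2*U) = 2*U*(236 + U))
N = -3654027 (N = -7 - 3654020 = -3654027)
N + g(B(39)) = -3654027 + 2*(-23 + 39)*(236 + (-23 + 39)) = -3654027 + 2*16*(236 + 16) = -3654027 + 2*16*252 = -3654027 + 8064 = -3645963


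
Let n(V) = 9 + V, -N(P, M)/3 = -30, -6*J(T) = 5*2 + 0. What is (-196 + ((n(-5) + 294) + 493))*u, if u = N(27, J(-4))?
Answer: 53550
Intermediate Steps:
J(T) = -5/3 (J(T) = -(5*2 + 0)/6 = -(10 + 0)/6 = -1/6*10 = -5/3)
N(P, M) = 90 (N(P, M) = -3*(-30) = 90)
u = 90
(-196 + ((n(-5) + 294) + 493))*u = (-196 + (((9 - 5) + 294) + 493))*90 = (-196 + ((4 + 294) + 493))*90 = (-196 + (298 + 493))*90 = (-196 + 791)*90 = 595*90 = 53550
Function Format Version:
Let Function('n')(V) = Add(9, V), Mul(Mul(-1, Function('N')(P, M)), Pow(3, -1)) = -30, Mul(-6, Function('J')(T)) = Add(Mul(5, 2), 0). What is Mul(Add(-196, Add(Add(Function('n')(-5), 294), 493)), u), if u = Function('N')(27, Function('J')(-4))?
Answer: 53550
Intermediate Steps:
Function('J')(T) = Rational(-5, 3) (Function('J')(T) = Mul(Rational(-1, 6), Add(Mul(5, 2), 0)) = Mul(Rational(-1, 6), Add(10, 0)) = Mul(Rational(-1, 6), 10) = Rational(-5, 3))
Function('N')(P, M) = 90 (Function('N')(P, M) = Mul(-3, -30) = 90)
u = 90
Mul(Add(-196, Add(Add(Function('n')(-5), 294), 493)), u) = Mul(Add(-196, Add(Add(Add(9, -5), 294), 493)), 90) = Mul(Add(-196, Add(Add(4, 294), 493)), 90) = Mul(Add(-196, Add(298, 493)), 90) = Mul(Add(-196, 791), 90) = Mul(595, 90) = 53550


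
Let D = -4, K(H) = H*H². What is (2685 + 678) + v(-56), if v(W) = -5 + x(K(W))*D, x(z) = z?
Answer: 705822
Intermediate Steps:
K(H) = H³
v(W) = -5 - 4*W³ (v(W) = -5 + W³*(-4) = -5 - 4*W³)
(2685 + 678) + v(-56) = (2685 + 678) + (-5 - 4*(-56)³) = 3363 + (-5 - 4*(-175616)) = 3363 + (-5 + 702464) = 3363 + 702459 = 705822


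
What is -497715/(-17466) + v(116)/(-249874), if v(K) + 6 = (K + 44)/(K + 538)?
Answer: 6777954544597/237854310978 ≈ 28.496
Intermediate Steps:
v(K) = -6 + (44 + K)/(538 + K) (v(K) = -6 + (K + 44)/(K + 538) = -6 + (44 + K)/(538 + K))
-497715/(-17466) + v(116)/(-249874) = -497715/(-17466) + ((-3184 - 5*116)/(538 + 116))/(-249874) = -497715*(-1/17466) + ((-3184 - 580)/654)*(-1/249874) = 165905/5822 + ((1/654)*(-3764))*(-1/249874) = 165905/5822 - 1882/327*(-1/249874) = 165905/5822 + 941/40854399 = 6777954544597/237854310978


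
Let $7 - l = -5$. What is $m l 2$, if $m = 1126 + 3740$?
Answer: $116784$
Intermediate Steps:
$l = 12$ ($l = 7 - -5 = 7 + 5 = 12$)
$m = 4866$
$m l 2 = 4866 \cdot 12 \cdot 2 = 4866 \cdot 24 = 116784$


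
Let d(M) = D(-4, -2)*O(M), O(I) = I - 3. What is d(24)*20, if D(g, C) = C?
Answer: -840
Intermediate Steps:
O(I) = -3 + I
d(M) = 6 - 2*M (d(M) = -2*(-3 + M) = 6 - 2*M)
d(24)*20 = (6 - 2*24)*20 = (6 - 48)*20 = -42*20 = -840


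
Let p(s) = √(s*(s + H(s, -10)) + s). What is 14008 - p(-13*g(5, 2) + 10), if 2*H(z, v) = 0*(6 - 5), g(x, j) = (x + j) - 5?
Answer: 14008 - 4*√15 ≈ 13993.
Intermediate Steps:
g(x, j) = -5 + j + x (g(x, j) = (j + x) - 5 = -5 + j + x)
H(z, v) = 0 (H(z, v) = (0*(6 - 5))/2 = (0*1)/2 = (½)*0 = 0)
p(s) = √(s + s²) (p(s) = √(s*(s + 0) + s) = √(s*s + s) = √(s² + s) = √(s + s²))
14008 - p(-13*g(5, 2) + 10) = 14008 - √((-13*(-5 + 2 + 5) + 10)*(1 + (-13*(-5 + 2 + 5) + 10))) = 14008 - √((-13*2 + 10)*(1 + (-13*2 + 10))) = 14008 - √((-26 + 10)*(1 + (-26 + 10))) = 14008 - √(-16*(1 - 16)) = 14008 - √(-16*(-15)) = 14008 - √240 = 14008 - 4*√15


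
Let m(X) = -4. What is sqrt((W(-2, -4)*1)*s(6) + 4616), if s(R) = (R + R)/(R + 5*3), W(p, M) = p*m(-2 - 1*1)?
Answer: 2*sqrt(56602)/7 ≈ 67.975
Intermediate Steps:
W(p, M) = -4*p (W(p, M) = p*(-4) = -4*p)
s(R) = 2*R/(15 + R) (s(R) = (2*R)/(R + 15) = (2*R)/(15 + R) = 2*R/(15 + R))
sqrt((W(-2, -4)*1)*s(6) + 4616) = sqrt((-4*(-2)*1)*(2*6/(15 + 6)) + 4616) = sqrt((8*1)*(2*6/21) + 4616) = sqrt(8*(2*6*(1/21)) + 4616) = sqrt(8*(4/7) + 4616) = sqrt(32/7 + 4616) = sqrt(32344/7) = 2*sqrt(56602)/7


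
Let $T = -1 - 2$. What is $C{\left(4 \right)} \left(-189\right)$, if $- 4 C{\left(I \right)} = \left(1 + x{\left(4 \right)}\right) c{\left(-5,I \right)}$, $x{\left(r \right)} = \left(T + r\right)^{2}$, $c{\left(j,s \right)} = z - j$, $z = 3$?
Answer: $756$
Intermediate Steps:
$T = -3$ ($T = -1 - 2 = -3$)
$c{\left(j,s \right)} = 3 - j$
$x{\left(r \right)} = \left(-3 + r\right)^{2}$
$C{\left(I \right)} = -4$ ($C{\left(I \right)} = - \frac{\left(1 + \left(-3 + 4\right)^{2}\right) \left(3 - -5\right)}{4} = - \frac{\left(1 + 1^{2}\right) \left(3 + 5\right)}{4} = - \frac{\left(1 + 1\right) 8}{4} = - \frac{2 \cdot 8}{4} = \left(- \frac{1}{4}\right) 16 = -4$)
$C{\left(4 \right)} \left(-189\right) = \left(-4\right) \left(-189\right) = 756$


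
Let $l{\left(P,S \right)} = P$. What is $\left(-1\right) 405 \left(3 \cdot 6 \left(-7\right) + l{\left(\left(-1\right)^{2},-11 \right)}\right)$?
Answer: $50625$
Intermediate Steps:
$\left(-1\right) 405 \left(3 \cdot 6 \left(-7\right) + l{\left(\left(-1\right)^{2},-11 \right)}\right) = \left(-1\right) 405 \left(3 \cdot 6 \left(-7\right) + \left(-1\right)^{2}\right) = - 405 \left(18 \left(-7\right) + 1\right) = - 405 \left(-126 + 1\right) = \left(-405\right) \left(-125\right) = 50625$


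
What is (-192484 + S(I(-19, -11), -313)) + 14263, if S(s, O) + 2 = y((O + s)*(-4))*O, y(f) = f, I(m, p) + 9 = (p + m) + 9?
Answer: -607659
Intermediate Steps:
I(m, p) = m + p (I(m, p) = -9 + ((p + m) + 9) = -9 + ((m + p) + 9) = -9 + (9 + m + p) = m + p)
S(s, O) = -2 + O*(-4*O - 4*s) (S(s, O) = -2 + ((O + s)*(-4))*O = -2 + (-4*O - 4*s)*O = -2 + O*(-4*O - 4*s))
(-192484 + S(I(-19, -11), -313)) + 14263 = (-192484 + (-2 - 4*(-313)*(-313 + (-19 - 11)))) + 14263 = (-192484 + (-2 - 4*(-313)*(-313 - 30))) + 14263 = (-192484 + (-2 - 4*(-313)*(-343))) + 14263 = (-192484 + (-2 - 429436)) + 14263 = (-192484 - 429438) + 14263 = -621922 + 14263 = -607659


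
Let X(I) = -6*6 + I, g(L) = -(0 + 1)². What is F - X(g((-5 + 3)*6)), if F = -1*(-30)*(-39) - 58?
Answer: -1191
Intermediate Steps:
g(L) = -1 (g(L) = -1*1² = -1*1 = -1)
X(I) = -36 + I
F = -1228 (F = 30*(-39) - 58 = -1170 - 58 = -1228)
F - X(g((-5 + 3)*6)) = -1228 - (-36 - 1) = -1228 - 1*(-37) = -1228 + 37 = -1191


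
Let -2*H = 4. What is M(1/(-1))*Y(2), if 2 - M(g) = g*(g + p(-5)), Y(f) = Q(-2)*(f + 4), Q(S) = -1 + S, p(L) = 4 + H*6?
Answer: 126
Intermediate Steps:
H = -2 (H = -½*4 = -2)
p(L) = -8 (p(L) = 4 - 2*6 = 4 - 12 = -8)
Y(f) = -12 - 3*f (Y(f) = (-1 - 2)*(f + 4) = -3*(4 + f) = -12 - 3*f)
M(g) = 2 - g*(-8 + g) (M(g) = 2 - g*(g - 8) = 2 - g*(-8 + g))
M(1/(-1))*Y(2) = (2 - (1/(-1))² + 8/(-1))*(-12 - 3*2) = (2 - 1*(-1)² + 8*(-1))*(-12 - 6) = (2 - 1*1 - 8)*(-18) = (2 - 1 - 8)*(-18) = -7*(-18) = 126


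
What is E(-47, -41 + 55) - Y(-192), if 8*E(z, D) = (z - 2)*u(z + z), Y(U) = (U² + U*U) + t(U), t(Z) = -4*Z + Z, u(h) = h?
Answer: -294913/4 ≈ -73728.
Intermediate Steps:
t(Z) = -3*Z
Y(U) = -3*U + 2*U² (Y(U) = (U² + U*U) - 3*U = (U² + U²) - 3*U = 2*U² - 3*U = -3*U + 2*U²)
E(z, D) = z*(-2 + z)/4 (E(z, D) = ((z - 2)*(z + z))/8 = ((-2 + z)*(2*z))/8 = (2*z*(-2 + z))/8 = z*(-2 + z)/4)
E(-47, -41 + 55) - Y(-192) = (¼)*(-47)*(-2 - 47) - (-192)*(-3 + 2*(-192)) = (¼)*(-47)*(-49) - (-192)*(-3 - 384) = 2303/4 - (-192)*(-387) = 2303/4 - 1*74304 = 2303/4 - 74304 = -294913/4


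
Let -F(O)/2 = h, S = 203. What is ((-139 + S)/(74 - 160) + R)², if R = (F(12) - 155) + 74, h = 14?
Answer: 22268961/1849 ≈ 12044.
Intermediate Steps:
F(O) = -28 (F(O) = -2*14 = -28)
R = -109 (R = (-28 - 155) + 74 = -183 + 74 = -109)
((-139 + S)/(74 - 160) + R)² = ((-139 + 203)/(74 - 160) - 109)² = (64/(-86) - 109)² = (64*(-1/86) - 109)² = (-32/43 - 109)² = (-4719/43)² = 22268961/1849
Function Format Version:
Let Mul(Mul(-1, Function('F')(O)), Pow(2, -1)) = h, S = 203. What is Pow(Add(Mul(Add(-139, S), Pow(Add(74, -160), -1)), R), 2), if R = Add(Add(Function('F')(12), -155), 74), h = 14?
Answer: Rational(22268961, 1849) ≈ 12044.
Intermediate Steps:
Function('F')(O) = -28 (Function('F')(O) = Mul(-2, 14) = -28)
R = -109 (R = Add(Add(-28, -155), 74) = Add(-183, 74) = -109)
Pow(Add(Mul(Add(-139, S), Pow(Add(74, -160), -1)), R), 2) = Pow(Add(Mul(Add(-139, 203), Pow(Add(74, -160), -1)), -109), 2) = Pow(Add(Mul(64, Pow(-86, -1)), -109), 2) = Pow(Add(Mul(64, Rational(-1, 86)), -109), 2) = Pow(Add(Rational(-32, 43), -109), 2) = Pow(Rational(-4719, 43), 2) = Rational(22268961, 1849)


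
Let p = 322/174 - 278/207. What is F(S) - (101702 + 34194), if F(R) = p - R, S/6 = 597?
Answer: -837283387/6003 ≈ -1.3948e+5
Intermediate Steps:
S = 3582 (S = 6*597 = 3582)
p = 3047/6003 (p = 322*(1/174) - 278*1/207 = 161/87 - 278/207 = 3047/6003 ≈ 0.50758)
F(R) = 3047/6003 - R
F(S) - (101702 + 34194) = (3047/6003 - 1*3582) - (101702 + 34194) = (3047/6003 - 3582) - 1*135896 = -21499699/6003 - 135896 = -837283387/6003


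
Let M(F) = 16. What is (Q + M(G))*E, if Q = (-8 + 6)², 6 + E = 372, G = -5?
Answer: 7320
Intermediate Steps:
E = 366 (E = -6 + 372 = 366)
Q = 4 (Q = (-2)² = 4)
(Q + M(G))*E = (4 + 16)*366 = 20*366 = 7320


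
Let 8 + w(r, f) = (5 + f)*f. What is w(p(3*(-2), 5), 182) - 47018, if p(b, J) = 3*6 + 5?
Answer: -12992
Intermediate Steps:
p(b, J) = 23 (p(b, J) = 18 + 5 = 23)
w(r, f) = -8 + f*(5 + f) (w(r, f) = -8 + (5 + f)*f = -8 + f*(5 + f))
w(p(3*(-2), 5), 182) - 47018 = (-8 + 182**2 + 5*182) - 47018 = (-8 + 33124 + 910) - 47018 = 34026 - 47018 = -12992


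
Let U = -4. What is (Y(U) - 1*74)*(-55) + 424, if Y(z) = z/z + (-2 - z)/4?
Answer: 8823/2 ≈ 4411.5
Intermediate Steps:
Y(z) = ½ - z/4 (Y(z) = 1 + (-2 - z)*(¼) = 1 + (-½ - z/4) = ½ - z/4)
(Y(U) - 1*74)*(-55) + 424 = ((½ - ¼*(-4)) - 1*74)*(-55) + 424 = ((½ + 1) - 74)*(-55) + 424 = (3/2 - 74)*(-55) + 424 = -145/2*(-55) + 424 = 7975/2 + 424 = 8823/2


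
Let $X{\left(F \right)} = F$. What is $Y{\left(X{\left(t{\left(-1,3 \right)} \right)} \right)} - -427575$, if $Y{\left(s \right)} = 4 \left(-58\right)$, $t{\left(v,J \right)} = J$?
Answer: $427343$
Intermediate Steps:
$Y{\left(s \right)} = -232$
$Y{\left(X{\left(t{\left(-1,3 \right)} \right)} \right)} - -427575 = -232 - -427575 = -232 + 427575 = 427343$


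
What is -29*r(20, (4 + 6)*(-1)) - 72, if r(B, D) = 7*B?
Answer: -4132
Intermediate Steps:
-29*r(20, (4 + 6)*(-1)) - 72 = -203*20 - 72 = -29*140 - 72 = -4060 - 72 = -4132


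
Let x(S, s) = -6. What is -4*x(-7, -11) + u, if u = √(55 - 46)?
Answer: 27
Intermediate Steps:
u = 3 (u = √9 = 3)
-4*x(-7, -11) + u = -4*(-6) + 3 = 24 + 3 = 27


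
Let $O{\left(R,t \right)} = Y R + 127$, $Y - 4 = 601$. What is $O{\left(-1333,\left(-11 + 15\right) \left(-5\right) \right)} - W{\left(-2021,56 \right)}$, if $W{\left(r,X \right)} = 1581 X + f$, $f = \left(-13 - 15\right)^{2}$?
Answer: $-895658$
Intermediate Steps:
$f = 784$ ($f = \left(-28\right)^{2} = 784$)
$W{\left(r,X \right)} = 784 + 1581 X$ ($W{\left(r,X \right)} = 1581 X + 784 = 784 + 1581 X$)
$Y = 605$ ($Y = 4 + 601 = 605$)
$O{\left(R,t \right)} = 127 + 605 R$ ($O{\left(R,t \right)} = 605 R + 127 = 127 + 605 R$)
$O{\left(-1333,\left(-11 + 15\right) \left(-5\right) \right)} - W{\left(-2021,56 \right)} = \left(127 + 605 \left(-1333\right)\right) - \left(784 + 1581 \cdot 56\right) = \left(127 - 806465\right) - \left(784 + 88536\right) = -806338 - 89320 = -895658$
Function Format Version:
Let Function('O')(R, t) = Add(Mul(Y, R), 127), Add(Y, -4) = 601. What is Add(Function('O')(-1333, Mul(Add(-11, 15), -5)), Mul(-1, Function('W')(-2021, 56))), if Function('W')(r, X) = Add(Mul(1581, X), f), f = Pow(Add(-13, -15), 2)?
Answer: -895658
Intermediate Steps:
f = 784 (f = Pow(-28, 2) = 784)
Function('W')(r, X) = Add(784, Mul(1581, X)) (Function('W')(r, X) = Add(Mul(1581, X), 784) = Add(784, Mul(1581, X)))
Y = 605 (Y = Add(4, 601) = 605)
Function('O')(R, t) = Add(127, Mul(605, R)) (Function('O')(R, t) = Add(Mul(605, R), 127) = Add(127, Mul(605, R)))
Add(Function('O')(-1333, Mul(Add(-11, 15), -5)), Mul(-1, Function('W')(-2021, 56))) = Add(Add(127, Mul(605, -1333)), Mul(-1, Add(784, Mul(1581, 56)))) = Add(Add(127, -806465), Mul(-1, Add(784, 88536))) = Add(-806338, Mul(-1, 89320)) = Add(-806338, -89320) = -895658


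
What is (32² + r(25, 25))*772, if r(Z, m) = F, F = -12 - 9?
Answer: 774316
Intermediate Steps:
F = -21
r(Z, m) = -21
(32² + r(25, 25))*772 = (32² - 21)*772 = (1024 - 21)*772 = 1003*772 = 774316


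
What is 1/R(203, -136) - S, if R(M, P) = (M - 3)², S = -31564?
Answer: 1262560001/40000 ≈ 31564.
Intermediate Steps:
R(M, P) = (-3 + M)²
1/R(203, -136) - S = 1/((-3 + 203)²) - 1*(-31564) = 1/(200²) + 31564 = 1/40000 + 31564 = 1262560001/40000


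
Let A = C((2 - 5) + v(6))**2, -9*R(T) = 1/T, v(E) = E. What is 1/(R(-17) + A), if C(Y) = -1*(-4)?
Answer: 153/2449 ≈ 0.062474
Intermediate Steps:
R(T) = -1/(9*T)
C(Y) = 4
A = 16 (A = 4**2 = 16)
1/(R(-17) + A) = 1/(-1/9/(-17) + 16) = 1/(-1/9*(-1/17) + 16) = 1/(1/153 + 16) = 1/(2449/153) = 153/2449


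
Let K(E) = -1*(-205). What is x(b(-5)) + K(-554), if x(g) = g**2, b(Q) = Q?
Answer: 230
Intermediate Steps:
K(E) = 205
x(b(-5)) + K(-554) = (-5)**2 + 205 = 25 + 205 = 230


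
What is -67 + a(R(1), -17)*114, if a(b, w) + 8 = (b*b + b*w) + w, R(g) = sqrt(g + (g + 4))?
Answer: -2233 - 1938*sqrt(6) ≈ -6980.1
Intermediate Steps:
R(g) = sqrt(4 + 2*g) (R(g) = sqrt(g + (4 + g)) = sqrt(4 + 2*g))
a(b, w) = -8 + w + b**2 + b*w (a(b, w) = -8 + ((b*b + b*w) + w) = -8 + ((b**2 + b*w) + w) = -8 + (w + b**2 + b*w) = -8 + w + b**2 + b*w)
-67 + a(R(1), -17)*114 = -67 + (-8 - 17 + (sqrt(4 + 2*1))**2 + sqrt(4 + 2*1)*(-17))*114 = -67 + (-8 - 17 + (sqrt(4 + 2))**2 + sqrt(4 + 2)*(-17))*114 = -67 + (-8 - 17 + (sqrt(6))**2 + sqrt(6)*(-17))*114 = -67 + (-8 - 17 + 6 - 17*sqrt(6))*114 = -67 + (-19 - 17*sqrt(6))*114 = -67 + (-2166 - 1938*sqrt(6)) = -2233 - 1938*sqrt(6)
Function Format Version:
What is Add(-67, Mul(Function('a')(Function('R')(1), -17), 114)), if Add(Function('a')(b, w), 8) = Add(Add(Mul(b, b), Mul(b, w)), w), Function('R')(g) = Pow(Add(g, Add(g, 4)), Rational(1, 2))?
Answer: Add(-2233, Mul(-1938, Pow(6, Rational(1, 2)))) ≈ -6980.1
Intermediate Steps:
Function('R')(g) = Pow(Add(4, Mul(2, g)), Rational(1, 2)) (Function('R')(g) = Pow(Add(g, Add(4, g)), Rational(1, 2)) = Pow(Add(4, Mul(2, g)), Rational(1, 2)))
Function('a')(b, w) = Add(-8, w, Pow(b, 2), Mul(b, w)) (Function('a')(b, w) = Add(-8, Add(Add(Mul(b, b), Mul(b, w)), w)) = Add(-8, Add(Add(Pow(b, 2), Mul(b, w)), w)) = Add(-8, Add(w, Pow(b, 2), Mul(b, w))) = Add(-8, w, Pow(b, 2), Mul(b, w)))
Add(-67, Mul(Function('a')(Function('R')(1), -17), 114)) = Add(-67, Mul(Add(-8, -17, Pow(Pow(Add(4, Mul(2, 1)), Rational(1, 2)), 2), Mul(Pow(Add(4, Mul(2, 1)), Rational(1, 2)), -17)), 114)) = Add(-67, Mul(Add(-8, -17, Pow(Pow(Add(4, 2), Rational(1, 2)), 2), Mul(Pow(Add(4, 2), Rational(1, 2)), -17)), 114)) = Add(-67, Mul(Add(-8, -17, Pow(Pow(6, Rational(1, 2)), 2), Mul(Pow(6, Rational(1, 2)), -17)), 114)) = Add(-67, Mul(Add(-8, -17, 6, Mul(-17, Pow(6, Rational(1, 2)))), 114)) = Add(-67, Mul(Add(-19, Mul(-17, Pow(6, Rational(1, 2)))), 114)) = Add(-67, Add(-2166, Mul(-1938, Pow(6, Rational(1, 2))))) = Add(-2233, Mul(-1938, Pow(6, Rational(1, 2))))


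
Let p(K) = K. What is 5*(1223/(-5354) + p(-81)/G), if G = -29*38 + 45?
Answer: -4295185/5659178 ≈ -0.75898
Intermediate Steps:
G = -1057 (G = -1102 + 45 = -1057)
5*(1223/(-5354) + p(-81)/G) = 5*(1223/(-5354) - 81/(-1057)) = 5*(1223*(-1/5354) - 81*(-1/1057)) = 5*(-1223/5354 + 81/1057) = 5*(-859037/5659178) = -4295185/5659178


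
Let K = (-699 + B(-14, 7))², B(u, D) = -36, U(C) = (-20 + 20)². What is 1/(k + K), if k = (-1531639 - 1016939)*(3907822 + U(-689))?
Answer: -1/9959388636891 ≈ -1.0041e-13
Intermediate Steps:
U(C) = 0 (U(C) = 0² = 0)
k = -9959389177116 (k = (-1531639 - 1016939)*(3907822 + 0) = -2548578*3907822 = -9959389177116)
K = 540225 (K = (-699 - 36)² = (-735)² = 540225)
1/(k + K) = 1/(-9959389177116 + 540225) = 1/(-9959388636891) = -1/9959388636891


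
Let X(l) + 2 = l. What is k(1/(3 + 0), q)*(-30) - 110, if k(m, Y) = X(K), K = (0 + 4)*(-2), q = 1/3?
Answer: 190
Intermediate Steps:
q = ⅓ ≈ 0.33333
K = -8 (K = 4*(-2) = -8)
X(l) = -2 + l
k(m, Y) = -10 (k(m, Y) = -2 - 8 = -10)
k(1/(3 + 0), q)*(-30) - 110 = -10*(-30) - 110 = 300 - 110 = 190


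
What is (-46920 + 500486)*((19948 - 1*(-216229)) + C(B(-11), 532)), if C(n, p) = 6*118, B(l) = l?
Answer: 107442981910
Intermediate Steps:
C(n, p) = 708
(-46920 + 500486)*((19948 - 1*(-216229)) + C(B(-11), 532)) = (-46920 + 500486)*((19948 - 1*(-216229)) + 708) = 453566*((19948 + 216229) + 708) = 453566*(236177 + 708) = 453566*236885 = 107442981910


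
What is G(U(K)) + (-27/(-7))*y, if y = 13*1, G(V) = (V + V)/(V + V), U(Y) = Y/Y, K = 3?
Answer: 358/7 ≈ 51.143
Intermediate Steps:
U(Y) = 1
G(V) = 1 (G(V) = (2*V)/((2*V)) = (2*V)*(1/(2*V)) = 1)
y = 13
G(U(K)) + (-27/(-7))*y = 1 - 27/(-7)*13 = 1 - 27*(-1/7)*13 = 1 + (27/7)*13 = 1 + 351/7 = 358/7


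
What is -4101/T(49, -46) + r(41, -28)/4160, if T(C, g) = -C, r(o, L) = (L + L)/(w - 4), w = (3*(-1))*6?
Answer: 46915783/560560 ≈ 83.694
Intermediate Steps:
w = -18 (w = -3*6 = -18)
r(o, L) = -L/11 (r(o, L) = (L + L)/(-18 - 4) = (2*L)/(-22) = (2*L)*(-1/22) = -L/11)
-4101/T(49, -46) + r(41, -28)/4160 = -4101/((-1*49)) - 1/11*(-28)/4160 = -4101/(-49) + (28/11)*(1/4160) = -4101*(-1/49) + 7/11440 = 4101/49 + 7/11440 = 46915783/560560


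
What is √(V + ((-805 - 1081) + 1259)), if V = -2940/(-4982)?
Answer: I*√3886924017/2491 ≈ 25.028*I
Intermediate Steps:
V = 1470/2491 (V = -2940*(-1/4982) = 1470/2491 ≈ 0.59012)
√(V + ((-805 - 1081) + 1259)) = √(1470/2491 + ((-805 - 1081) + 1259)) = √(1470/2491 + (-1886 + 1259)) = √(1470/2491 - 627) = √(-1560387/2491) = I*√3886924017/2491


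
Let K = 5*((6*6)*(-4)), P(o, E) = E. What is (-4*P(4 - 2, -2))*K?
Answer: -5760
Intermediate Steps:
K = -720 (K = 5*(36*(-4)) = 5*(-144) = -720)
(-4*P(4 - 2, -2))*K = -4*(-2)*(-720) = 8*(-720) = -5760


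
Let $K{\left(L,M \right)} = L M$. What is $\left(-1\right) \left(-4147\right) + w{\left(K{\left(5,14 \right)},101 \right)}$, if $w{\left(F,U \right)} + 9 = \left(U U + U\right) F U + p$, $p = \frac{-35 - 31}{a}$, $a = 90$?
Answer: $\frac{1092589159}{15} \approx 7.2839 \cdot 10^{7}$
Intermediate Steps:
$p = - \frac{11}{15}$ ($p = \frac{-35 - 31}{90} = \left(-66\right) \frac{1}{90} = - \frac{11}{15} \approx -0.73333$)
$w{\left(F,U \right)} = - \frac{146}{15} + F U \left(U + U^{2}\right)$ ($w{\left(F,U \right)} = -9 + \left(\left(U U + U\right) F U - \frac{11}{15}\right) = -9 + \left(\left(U^{2} + U\right) F U - \frac{11}{15}\right) = -9 + \left(\left(U + U^{2}\right) F U - \frac{11}{15}\right) = -9 + \left(F \left(U + U^{2}\right) U - \frac{11}{15}\right) = -9 + \left(F U \left(U + U^{2}\right) - \frac{11}{15}\right) = -9 + \left(- \frac{11}{15} + F U \left(U + U^{2}\right)\right) = - \frac{146}{15} + F U \left(U + U^{2}\right)$)
$\left(-1\right) \left(-4147\right) + w{\left(K{\left(5,14 \right)},101 \right)} = \left(-1\right) \left(-4147\right) + \left(- \frac{146}{15} + 5 \cdot 14 \cdot 101^{2} + 5 \cdot 14 \cdot 101^{3}\right) = 4147 + \left(- \frac{146}{15} + 70 \cdot 10201 + 70 \cdot 1030301\right) = 4147 + \left(- \frac{146}{15} + 714070 + 72121070\right) = 4147 + \frac{1092526954}{15} = \frac{1092589159}{15}$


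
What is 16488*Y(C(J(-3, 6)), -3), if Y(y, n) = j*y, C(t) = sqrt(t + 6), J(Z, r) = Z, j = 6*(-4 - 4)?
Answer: -791424*sqrt(3) ≈ -1.3708e+6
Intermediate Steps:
j = -48 (j = 6*(-8) = -48)
C(t) = sqrt(6 + t)
Y(y, n) = -48*y
16488*Y(C(J(-3, 6)), -3) = 16488*(-48*sqrt(6 - 3)) = 16488*(-48*sqrt(3)) = -791424*sqrt(3)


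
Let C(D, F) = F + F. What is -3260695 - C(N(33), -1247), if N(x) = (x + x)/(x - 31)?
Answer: -3258201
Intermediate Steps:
N(x) = 2*x/(-31 + x) (N(x) = (2*x)/(-31 + x) = 2*x/(-31 + x))
C(D, F) = 2*F
-3260695 - C(N(33), -1247) = -3260695 - 2*(-1247) = -3260695 - 1*(-2494) = -3260695 + 2494 = -3258201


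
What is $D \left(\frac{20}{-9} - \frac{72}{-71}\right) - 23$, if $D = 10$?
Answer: $- \frac{22417}{639} \approx -35.081$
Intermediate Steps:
$D \left(\frac{20}{-9} - \frac{72}{-71}\right) - 23 = 10 \left(\frac{20}{-9} - \frac{72}{-71}\right) - 23 = 10 \left(20 \left(- \frac{1}{9}\right) - - \frac{72}{71}\right) - 23 = 10 \left(- \frac{20}{9} + \frac{72}{71}\right) - 23 = 10 \left(- \frac{772}{639}\right) - 23 = - \frac{7720}{639} - 23 = - \frac{22417}{639}$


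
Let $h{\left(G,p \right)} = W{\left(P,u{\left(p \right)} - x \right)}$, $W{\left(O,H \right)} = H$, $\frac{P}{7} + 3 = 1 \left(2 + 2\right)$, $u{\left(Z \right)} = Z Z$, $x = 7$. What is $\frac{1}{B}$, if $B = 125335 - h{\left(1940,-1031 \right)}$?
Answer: $- \frac{1}{937619} \approx -1.0665 \cdot 10^{-6}$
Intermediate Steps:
$u{\left(Z \right)} = Z^{2}$
$P = 7$ ($P = -21 + 7 \cdot 1 \left(2 + 2\right) = -21 + 7 \cdot 1 \cdot 4 = -21 + 7 \cdot 4 = -21 + 28 = 7$)
$h{\left(G,p \right)} = -7 + p^{2}$ ($h{\left(G,p \right)} = p^{2} - 7 = -7 + p^{2}$)
$B = -937619$ ($B = 125335 - \left(-7 + \left(-1031\right)^{2}\right) = 125335 - \left(-7 + 1062961\right) = 125335 - 1062954 = -937619$)
$\frac{1}{B} = \frac{1}{-937619} = - \frac{1}{937619}$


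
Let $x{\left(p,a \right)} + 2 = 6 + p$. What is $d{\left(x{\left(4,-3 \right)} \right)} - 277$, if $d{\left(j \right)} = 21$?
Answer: $-256$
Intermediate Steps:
$x{\left(p,a \right)} = 4 + p$ ($x{\left(p,a \right)} = -2 + \left(6 + p\right) = 4 + p$)
$d{\left(x{\left(4,-3 \right)} \right)} - 277 = 21 - 277 = -256$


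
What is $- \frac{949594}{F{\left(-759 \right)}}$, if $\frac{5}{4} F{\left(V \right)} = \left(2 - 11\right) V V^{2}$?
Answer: $- \frac{2373985}{7870418622} \approx -0.00030163$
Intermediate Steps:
$F{\left(V \right)} = - \frac{36 V^{3}}{5}$ ($F{\left(V \right)} = \frac{4 \left(2 - 11\right) V V^{2}}{5} = \frac{4 \left(- 9 V^{3}\right)}{5} = - \frac{36 V^{3}}{5}$)
$- \frac{949594}{F{\left(-759 \right)}} = - \frac{949594}{\left(- \frac{36}{5}\right) \left(-759\right)^{3}} = - \frac{949594}{\left(- \frac{36}{5}\right) \left(-437245479\right)} = - \frac{949594}{\frac{15740837244}{5}} = \left(-949594\right) \frac{5}{15740837244} = - \frac{2373985}{7870418622}$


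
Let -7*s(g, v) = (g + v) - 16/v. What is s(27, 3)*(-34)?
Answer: 2516/21 ≈ 119.81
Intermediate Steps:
s(g, v) = -g/7 - v/7 + 16/(7*v) (s(g, v) = -((g + v) - 16/v)/7 = -(g + v - 16/v)/7 = -g/7 - v/7 + 16/(7*v))
s(27, 3)*(-34) = ((⅐)*(16 - 1*3*(27 + 3))/3)*(-34) = ((⅐)*(⅓)*(16 - 1*3*30))*(-34) = ((⅐)*(⅓)*(16 - 90))*(-34) = ((⅐)*(⅓)*(-74))*(-34) = -74/21*(-34) = 2516/21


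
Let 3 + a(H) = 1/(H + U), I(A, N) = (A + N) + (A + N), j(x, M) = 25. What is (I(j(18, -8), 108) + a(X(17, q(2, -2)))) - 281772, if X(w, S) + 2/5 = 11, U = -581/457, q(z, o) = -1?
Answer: -6000643559/21316 ≈ -2.8151e+5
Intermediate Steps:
U = -581/457 (U = -581*1/457 = -581/457 ≈ -1.2713)
X(w, S) = 53/5 (X(w, S) = -⅖ + 11 = 53/5)
I(A, N) = 2*A + 2*N
a(H) = -3 + 1/(-581/457 + H) (a(H) = -3 + 1/(H - 581/457) = -3 + 1/(-581/457 + H))
(I(j(18, -8), 108) + a(X(17, q(2, -2)))) - 281772 = ((2*25 + 2*108) + (2200 - 1371*53/5)/(-581 + 457*(53/5))) - 281772 = ((50 + 216) + (2200 - 72663/5)/(-581 + 24221/5)) - 281772 = (266 - 61663/5/(21316/5)) - 281772 = (266 + (5/21316)*(-61663/5)) - 281772 = (266 - 61663/21316) - 281772 = 5608393/21316 - 281772 = -6000643559/21316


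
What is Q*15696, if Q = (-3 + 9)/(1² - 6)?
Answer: -94176/5 ≈ -18835.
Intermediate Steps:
Q = -6/5 (Q = 6/(1 - 6) = 6/(-5) = 6*(-⅕) = -6/5 ≈ -1.2000)
Q*15696 = -6/5*15696 = -94176/5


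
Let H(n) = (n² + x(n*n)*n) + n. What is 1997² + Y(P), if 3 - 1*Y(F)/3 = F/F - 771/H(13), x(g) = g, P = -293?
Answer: 3162496666/793 ≈ 3.9880e+6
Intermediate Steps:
H(n) = n + n² + n³ (H(n) = (n² + (n*n)*n) + n = (n² + n²*n) + n = (n² + n³) + n = n + n² + n³)
Y(F) = 5529/793 (Y(F) = 9 - 3*(F/F - 771*1/(13*(1 + 13 + 13²))) = 9 - 3*(1 - 771*1/(13*(1 + 13 + 169))) = 9 - 3*(1 - 771/(13*183)) = 9 - 3*(1 - 771/2379) = 9 - 3*(1 - 771*1/2379) = 9 - 3*(1 - 257/793) = 9 - 3*536/793 = 9 - 1608/793 = 5529/793)
1997² + Y(P) = 1997² + 5529/793 = 3988009 + 5529/793 = 3162496666/793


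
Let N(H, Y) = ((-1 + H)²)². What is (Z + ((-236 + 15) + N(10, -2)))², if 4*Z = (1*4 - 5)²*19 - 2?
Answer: 643992129/16 ≈ 4.0250e+7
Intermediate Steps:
Z = 17/4 (Z = ((1*4 - 5)²*19 - 2)/4 = ((4 - 5)²*19 - 2)/4 = ((-1)²*19 - 2)/4 = (1*19 - 2)/4 = (19 - 2)/4 = (¼)*17 = 17/4 ≈ 4.2500)
N(H, Y) = (-1 + H)⁴
(Z + ((-236 + 15) + N(10, -2)))² = (17/4 + ((-236 + 15) + (-1 + 10)⁴))² = (17/4 + (-221 + 9⁴))² = (17/4 + (-221 + 6561))² = (17/4 + 6340)² = (25377/4)² = 643992129/16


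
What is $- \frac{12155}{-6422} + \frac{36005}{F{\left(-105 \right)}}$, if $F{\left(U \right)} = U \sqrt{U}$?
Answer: $\frac{935}{494} + \frac{7201 i \sqrt{105}}{2205} \approx 1.8927 + 33.464 i$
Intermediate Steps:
$F{\left(U \right)} = U^{\frac{3}{2}}$
$- \frac{12155}{-6422} + \frac{36005}{F{\left(-105 \right)}} = - \frac{12155}{-6422} + \frac{36005}{\left(-105\right)^{\frac{3}{2}}} = \left(-12155\right) \left(- \frac{1}{6422}\right) + \frac{36005}{\left(-105\right) i \sqrt{105}} = \frac{935}{494} + 36005 \frac{i \sqrt{105}}{11025} = \frac{935}{494} + \frac{7201 i \sqrt{105}}{2205}$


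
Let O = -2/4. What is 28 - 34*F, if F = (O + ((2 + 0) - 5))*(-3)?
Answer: -329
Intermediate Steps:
O = -½ (O = -2*¼ = -½ ≈ -0.50000)
F = 21/2 (F = (-½ + ((2 + 0) - 5))*(-3) = (-½ + (2 - 5))*(-3) = (-½ - 3)*(-3) = -7/2*(-3) = 21/2 ≈ 10.500)
28 - 34*F = 28 - 34*21/2 = 28 - 357 = -329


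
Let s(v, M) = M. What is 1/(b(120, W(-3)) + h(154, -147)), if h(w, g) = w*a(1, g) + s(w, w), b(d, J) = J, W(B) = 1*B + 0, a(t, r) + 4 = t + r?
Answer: -1/22949 ≈ -4.3575e-5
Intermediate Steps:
a(t, r) = -4 + r + t (a(t, r) = -4 + (t + r) = -4 + (r + t) = -4 + r + t)
W(B) = B (W(B) = B + 0 = B)
h(w, g) = w + w*(-3 + g) (h(w, g) = w*(-4 + g + 1) + w = w*(-3 + g) + w = w + w*(-3 + g))
1/(b(120, W(-3)) + h(154, -147)) = 1/(-3 + 154*(-2 - 147)) = 1/(-3 + 154*(-149)) = 1/(-3 - 22946) = 1/(-22949) = -1/22949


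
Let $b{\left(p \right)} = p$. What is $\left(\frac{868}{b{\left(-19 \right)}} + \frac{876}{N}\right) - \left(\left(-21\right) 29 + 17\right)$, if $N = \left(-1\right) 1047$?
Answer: $\frac{3617072}{6631} \approx 545.48$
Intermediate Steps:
$N = -1047$
$\left(\frac{868}{b{\left(-19 \right)}} + \frac{876}{N}\right) - \left(\left(-21\right) 29 + 17\right) = \left(\frac{868}{-19} + \frac{876}{-1047}\right) - \left(\left(-21\right) 29 + 17\right) = \left(868 \left(- \frac{1}{19}\right) + 876 \left(- \frac{1}{1047}\right)\right) - \left(-609 + 17\right) = \left(- \frac{868}{19} - \frac{292}{349}\right) - -592 = - \frac{308480}{6631} + 592 = \frac{3617072}{6631}$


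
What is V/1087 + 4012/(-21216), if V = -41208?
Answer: -12921029/339144 ≈ -38.099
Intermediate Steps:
V/1087 + 4012/(-21216) = -41208/1087 + 4012/(-21216) = -41208*1/1087 + 4012*(-1/21216) = -41208/1087 - 59/312 = -12921029/339144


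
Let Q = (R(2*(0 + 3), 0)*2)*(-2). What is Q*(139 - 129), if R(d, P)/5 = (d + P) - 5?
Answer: -200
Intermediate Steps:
R(d, P) = -25 + 5*P + 5*d (R(d, P) = 5*((d + P) - 5) = 5*((P + d) - 5) = 5*(-5 + P + d) = -25 + 5*P + 5*d)
Q = -20 (Q = ((-25 + 5*0 + 5*(2*(0 + 3)))*2)*(-2) = ((-25 + 0 + 5*(2*3))*2)*(-2) = ((-25 + 0 + 5*6)*2)*(-2) = ((-25 + 0 + 30)*2)*(-2) = (5*2)*(-2) = 10*(-2) = -20)
Q*(139 - 129) = -20*(139 - 129) = -20*10 = -200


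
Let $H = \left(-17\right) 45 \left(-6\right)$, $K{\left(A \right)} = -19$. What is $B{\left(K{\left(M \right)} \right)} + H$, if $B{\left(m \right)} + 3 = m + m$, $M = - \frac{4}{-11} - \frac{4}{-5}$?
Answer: $4549$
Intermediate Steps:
$M = \frac{64}{55}$ ($M = \left(-4\right) \left(- \frac{1}{11}\right) - - \frac{4}{5} = \frac{4}{11} + \frac{4}{5} = \frac{64}{55} \approx 1.1636$)
$H = 4590$ ($H = \left(-765\right) \left(-6\right) = 4590$)
$B{\left(m \right)} = -3 + 2 m$ ($B{\left(m \right)} = -3 + \left(m + m\right) = -3 + 2 m$)
$B{\left(K{\left(M \right)} \right)} + H = \left(-3 + 2 \left(-19\right)\right) + 4590 = \left(-3 - 38\right) + 4590 = -41 + 4590 = 4549$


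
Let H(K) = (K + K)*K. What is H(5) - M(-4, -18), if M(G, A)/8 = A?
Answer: 194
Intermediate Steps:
M(G, A) = 8*A
H(K) = 2*K**2 (H(K) = (2*K)*K = 2*K**2)
H(5) - M(-4, -18) = 2*5**2 - 8*(-18) = 2*25 - 1*(-144) = 50 + 144 = 194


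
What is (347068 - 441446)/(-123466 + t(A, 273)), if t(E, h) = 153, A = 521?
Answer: 94378/123313 ≈ 0.76535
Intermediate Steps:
(347068 - 441446)/(-123466 + t(A, 273)) = (347068 - 441446)/(-123466 + 153) = -94378/(-123313) = -94378*(-1/123313) = 94378/123313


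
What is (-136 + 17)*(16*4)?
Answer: -7616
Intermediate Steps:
(-136 + 17)*(16*4) = -119*64 = -7616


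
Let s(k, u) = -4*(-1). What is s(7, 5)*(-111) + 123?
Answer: -321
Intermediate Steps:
s(k, u) = 4
s(7, 5)*(-111) + 123 = 4*(-111) + 123 = -444 + 123 = -321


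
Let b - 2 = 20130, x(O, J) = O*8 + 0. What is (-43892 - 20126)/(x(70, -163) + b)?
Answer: -32009/10346 ≈ -3.0939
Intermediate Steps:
x(O, J) = 8*O (x(O, J) = 8*O + 0 = 8*O)
b = 20132 (b = 2 + 20130 = 20132)
(-43892 - 20126)/(x(70, -163) + b) = (-43892 - 20126)/(8*70 + 20132) = -64018/(560 + 20132) = -64018/20692 = -64018*1/20692 = -32009/10346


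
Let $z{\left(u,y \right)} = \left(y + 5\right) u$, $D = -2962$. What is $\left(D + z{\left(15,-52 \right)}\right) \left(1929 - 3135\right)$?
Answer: $4422402$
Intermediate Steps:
$z{\left(u,y \right)} = u \left(5 + y\right)$ ($z{\left(u,y \right)} = \left(5 + y\right) u = u \left(5 + y\right)$)
$\left(D + z{\left(15,-52 \right)}\right) \left(1929 - 3135\right) = \left(-2962 + 15 \left(5 - 52\right)\right) \left(1929 - 3135\right) = \left(-2962 + 15 \left(-47\right)\right) \left(-1206\right) = \left(-2962 - 705\right) \left(-1206\right) = \left(-3667\right) \left(-1206\right) = 4422402$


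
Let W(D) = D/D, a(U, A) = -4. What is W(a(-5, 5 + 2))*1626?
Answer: 1626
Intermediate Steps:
W(D) = 1
W(a(-5, 5 + 2))*1626 = 1*1626 = 1626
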